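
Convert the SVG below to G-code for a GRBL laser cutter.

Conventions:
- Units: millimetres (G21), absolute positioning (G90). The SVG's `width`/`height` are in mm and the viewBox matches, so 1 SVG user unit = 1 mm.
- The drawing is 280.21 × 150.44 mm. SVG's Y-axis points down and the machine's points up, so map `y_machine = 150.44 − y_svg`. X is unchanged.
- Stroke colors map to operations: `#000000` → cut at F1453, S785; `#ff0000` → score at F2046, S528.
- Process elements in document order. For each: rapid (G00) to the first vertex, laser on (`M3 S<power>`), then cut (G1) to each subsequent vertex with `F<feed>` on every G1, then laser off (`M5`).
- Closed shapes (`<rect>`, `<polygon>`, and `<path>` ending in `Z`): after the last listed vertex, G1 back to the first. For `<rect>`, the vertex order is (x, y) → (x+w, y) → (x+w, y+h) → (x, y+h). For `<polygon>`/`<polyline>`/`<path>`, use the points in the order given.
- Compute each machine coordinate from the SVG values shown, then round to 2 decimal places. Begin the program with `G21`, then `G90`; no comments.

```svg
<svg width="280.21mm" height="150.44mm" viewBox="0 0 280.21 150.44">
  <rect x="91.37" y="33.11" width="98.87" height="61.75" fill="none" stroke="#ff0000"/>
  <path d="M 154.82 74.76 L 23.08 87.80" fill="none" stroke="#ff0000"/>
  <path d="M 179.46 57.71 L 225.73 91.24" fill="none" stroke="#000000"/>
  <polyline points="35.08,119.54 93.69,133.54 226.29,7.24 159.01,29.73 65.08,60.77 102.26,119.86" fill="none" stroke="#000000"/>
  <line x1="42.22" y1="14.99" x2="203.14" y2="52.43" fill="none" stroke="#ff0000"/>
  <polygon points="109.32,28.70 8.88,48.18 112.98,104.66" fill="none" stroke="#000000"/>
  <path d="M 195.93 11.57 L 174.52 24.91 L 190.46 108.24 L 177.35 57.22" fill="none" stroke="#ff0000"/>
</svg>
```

viewBox `0 0 280.21 150.44` with mm width/height → 1 unit = 1 mm. Flip: y_m = 150.44 − y_svg.

**Shape 1** — `<rect>` rectangle, stroke `#ff0000` → score (S528, F2046). Machine vertices: (91.37,117.33) → (190.24,117.33) → (190.24,55.58) → (91.37,55.58) → (91.37,117.33). Closed: final G1 returns to the first vertex.

**Shape 2** — `<path>` line segment, stroke `#ff0000` → score (S528, F2046). Machine vertices: (154.82,75.68) → (23.08,62.64). Open path.

**Shape 3** — `<path>` line segment, stroke `#000000` → cut (S785, F1453). Machine vertices: (179.46,92.73) → (225.73,59.20). Open path.

**Shape 4** — `<polyline>` open polyline, stroke `#000000` → cut (S785, F1453). Machine vertices: (35.08,30.90) → (93.69,16.90) → (226.29,143.20) → (159.01,120.71) → (65.08,89.67) → (102.26,30.58). Open path.

**Shape 5** — `<line>` line segment, stroke `#ff0000` → score (S528, F2046). Machine vertices: (42.22,135.45) → (203.14,98.01). Open path.

**Shape 6** — `<polygon>` closed polygon, stroke `#000000` → cut (S785, F1453). Machine vertices: (109.32,121.74) → (8.88,102.26) → (112.98,45.78) → (109.32,121.74). Closed: final G1 returns to the first vertex.

**Shape 7** — `<path>` open polyline, stroke `#ff0000` → score (S528, F2046). Machine vertices: (195.93,138.87) → (174.52,125.53) → (190.46,42.20) → (177.35,93.22). Open path.

G21
G90
G00 X91.37 Y117.33
M3 S528
G1 X190.24 Y117.33 F2046
G1 X190.24 Y55.58 F2046
G1 X91.37 Y55.58 F2046
G1 X91.37 Y117.33 F2046
M5
G00 X154.82 Y75.68
M3 S528
G1 X23.08 Y62.64 F2046
M5
G00 X179.46 Y92.73
M3 S785
G1 X225.73 Y59.20 F1453
M5
G00 X35.08 Y30.90
M3 S785
G1 X93.69 Y16.90 F1453
G1 X226.29 Y143.20 F1453
G1 X159.01 Y120.71 F1453
G1 X65.08 Y89.67 F1453
G1 X102.26 Y30.58 F1453
M5
G00 X42.22 Y135.45
M3 S528
G1 X203.14 Y98.01 F2046
M5
G00 X109.32 Y121.74
M3 S785
G1 X8.88 Y102.26 F1453
G1 X112.98 Y45.78 F1453
G1 X109.32 Y121.74 F1453
M5
G00 X195.93 Y138.87
M3 S528
G1 X174.52 Y125.53 F2046
G1 X190.46 Y42.20 F2046
G1 X177.35 Y93.22 F2046
M5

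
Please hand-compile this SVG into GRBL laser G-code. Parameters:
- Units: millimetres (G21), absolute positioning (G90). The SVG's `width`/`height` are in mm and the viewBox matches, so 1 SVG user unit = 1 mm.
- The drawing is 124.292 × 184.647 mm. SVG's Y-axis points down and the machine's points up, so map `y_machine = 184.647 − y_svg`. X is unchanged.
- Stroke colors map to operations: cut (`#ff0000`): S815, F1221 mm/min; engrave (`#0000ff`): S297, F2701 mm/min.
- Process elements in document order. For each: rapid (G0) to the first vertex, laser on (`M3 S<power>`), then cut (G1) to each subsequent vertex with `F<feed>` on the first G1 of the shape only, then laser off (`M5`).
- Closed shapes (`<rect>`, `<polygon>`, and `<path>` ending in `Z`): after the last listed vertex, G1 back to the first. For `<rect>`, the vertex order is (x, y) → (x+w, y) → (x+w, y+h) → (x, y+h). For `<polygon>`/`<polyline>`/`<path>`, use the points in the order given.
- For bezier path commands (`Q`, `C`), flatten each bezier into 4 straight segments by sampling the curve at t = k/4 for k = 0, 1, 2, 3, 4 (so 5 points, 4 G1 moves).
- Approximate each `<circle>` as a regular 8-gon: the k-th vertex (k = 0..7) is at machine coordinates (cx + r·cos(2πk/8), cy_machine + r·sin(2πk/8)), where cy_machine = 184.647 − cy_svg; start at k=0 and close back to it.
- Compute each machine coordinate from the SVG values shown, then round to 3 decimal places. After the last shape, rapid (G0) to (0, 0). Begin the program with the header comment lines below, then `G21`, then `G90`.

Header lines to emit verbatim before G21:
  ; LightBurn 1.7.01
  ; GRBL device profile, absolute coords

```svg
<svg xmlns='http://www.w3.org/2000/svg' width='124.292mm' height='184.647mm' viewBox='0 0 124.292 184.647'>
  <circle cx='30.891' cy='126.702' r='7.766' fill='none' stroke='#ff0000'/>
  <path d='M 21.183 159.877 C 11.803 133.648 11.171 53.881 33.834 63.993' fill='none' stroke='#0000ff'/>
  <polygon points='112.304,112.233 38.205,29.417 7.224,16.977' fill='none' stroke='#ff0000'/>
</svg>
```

Since the viewBox matches the mm dimensions, user units are millimetres directly. The only transform is the Y-flip y_m = 184.647 − y_svg.

Shape 1 is a circle drawn with `<circle>`. Its stroke #ff0000 means cut at S815, F1221. After flipping Y the toolpath is (38.657,57.945) → (36.382,63.436) → (30.891,65.711) → (25.400,63.436) → (23.125,57.945) → (25.400,52.454) → (30.891,50.179) → (36.382,52.454) → (38.657,57.945), returning to the start.

Shape 2 is a cubic bezier drawn with `<path>`. Its stroke #0000ff means engrave at S297, F2701. After flipping Y the toolpath is (21.183,24.770) → (16.016,52.239) → (15.492,86.340) → (20.977,113.627) → (33.834,120.654).

Shape 3 is a closed polygon drawn with `<polygon>`. Its stroke #ff0000 means cut at S815, F1221. After flipping Y the toolpath is (112.304,72.414) → (38.205,155.230) → (7.224,167.670) → (112.304,72.414), returning to the start.

; LightBurn 1.7.01
; GRBL device profile, absolute coords
G21
G90
G0 X38.657 Y57.945
M3 S815
G1 X36.382 Y63.436 F1221
G1 X30.891 Y65.711
G1 X25.400 Y63.436
G1 X23.125 Y57.945
G1 X25.400 Y52.454
G1 X30.891 Y50.179
G1 X36.382 Y52.454
G1 X38.657 Y57.945
M5
G0 X21.183 Y24.770
M3 S297
G1 X16.016 Y52.239 F2701
G1 X15.492 Y86.340
G1 X20.977 Y113.627
G1 X33.834 Y120.654
M5
G0 X112.304 Y72.414
M3 S815
G1 X38.205 Y155.230 F1221
G1 X7.224 Y167.670
G1 X112.304 Y72.414
M5
G0 X0.000 Y0.000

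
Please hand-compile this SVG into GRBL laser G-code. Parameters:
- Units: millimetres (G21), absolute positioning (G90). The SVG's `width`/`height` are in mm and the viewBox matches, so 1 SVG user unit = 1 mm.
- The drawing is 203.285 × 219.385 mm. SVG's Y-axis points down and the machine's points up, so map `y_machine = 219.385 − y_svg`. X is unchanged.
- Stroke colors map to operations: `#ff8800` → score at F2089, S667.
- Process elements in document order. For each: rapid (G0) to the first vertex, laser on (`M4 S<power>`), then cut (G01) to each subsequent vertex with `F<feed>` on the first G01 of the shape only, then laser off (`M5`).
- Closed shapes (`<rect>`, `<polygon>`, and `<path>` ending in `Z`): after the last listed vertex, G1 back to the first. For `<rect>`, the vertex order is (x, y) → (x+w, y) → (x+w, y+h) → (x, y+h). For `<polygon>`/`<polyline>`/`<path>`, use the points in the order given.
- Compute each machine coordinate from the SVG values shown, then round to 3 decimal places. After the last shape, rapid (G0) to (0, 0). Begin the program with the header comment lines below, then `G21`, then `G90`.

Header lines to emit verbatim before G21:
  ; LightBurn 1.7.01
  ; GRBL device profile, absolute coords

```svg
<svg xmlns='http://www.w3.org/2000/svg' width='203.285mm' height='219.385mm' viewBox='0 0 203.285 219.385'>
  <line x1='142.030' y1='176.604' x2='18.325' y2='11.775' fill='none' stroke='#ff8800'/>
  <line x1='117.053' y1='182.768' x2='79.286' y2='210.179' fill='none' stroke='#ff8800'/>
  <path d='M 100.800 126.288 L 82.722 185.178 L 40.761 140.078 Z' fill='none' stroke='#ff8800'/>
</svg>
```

; LightBurn 1.7.01
; GRBL device profile, absolute coords
G21
G90
G0 X142.030 Y42.781
M4 S667
G01 X18.325 Y207.610 F2089
M5
G0 X117.053 Y36.617
M4 S667
G01 X79.286 Y9.206 F2089
M5
G0 X100.800 Y93.097
M4 S667
G01 X82.722 Y34.207 F2089
G01 X40.761 Y79.307
G01 X100.800 Y93.097
M5
G0 X0.000 Y0.000

viewBox `0 0 203.285 219.385` with mm width/height → 1 unit = 1 mm. Flip: y_m = 219.385 − y_svg.

**Shape 1** — `<line>` line segment, stroke `#ff8800` → score (S667, F2089). Machine vertices: (142.030,42.781) → (18.325,207.610). Open path.

**Shape 2** — `<line>` line segment, stroke `#ff8800` → score (S667, F2089). Machine vertices: (117.053,36.617) → (79.286,9.206). Open path.

**Shape 3** — `<path>` regular polygon, stroke `#ff8800` → score (S667, F2089). Machine vertices: (100.800,93.097) → (82.722,34.207) → (40.761,79.307) → (100.800,93.097). Closed: final G1 returns to the first vertex.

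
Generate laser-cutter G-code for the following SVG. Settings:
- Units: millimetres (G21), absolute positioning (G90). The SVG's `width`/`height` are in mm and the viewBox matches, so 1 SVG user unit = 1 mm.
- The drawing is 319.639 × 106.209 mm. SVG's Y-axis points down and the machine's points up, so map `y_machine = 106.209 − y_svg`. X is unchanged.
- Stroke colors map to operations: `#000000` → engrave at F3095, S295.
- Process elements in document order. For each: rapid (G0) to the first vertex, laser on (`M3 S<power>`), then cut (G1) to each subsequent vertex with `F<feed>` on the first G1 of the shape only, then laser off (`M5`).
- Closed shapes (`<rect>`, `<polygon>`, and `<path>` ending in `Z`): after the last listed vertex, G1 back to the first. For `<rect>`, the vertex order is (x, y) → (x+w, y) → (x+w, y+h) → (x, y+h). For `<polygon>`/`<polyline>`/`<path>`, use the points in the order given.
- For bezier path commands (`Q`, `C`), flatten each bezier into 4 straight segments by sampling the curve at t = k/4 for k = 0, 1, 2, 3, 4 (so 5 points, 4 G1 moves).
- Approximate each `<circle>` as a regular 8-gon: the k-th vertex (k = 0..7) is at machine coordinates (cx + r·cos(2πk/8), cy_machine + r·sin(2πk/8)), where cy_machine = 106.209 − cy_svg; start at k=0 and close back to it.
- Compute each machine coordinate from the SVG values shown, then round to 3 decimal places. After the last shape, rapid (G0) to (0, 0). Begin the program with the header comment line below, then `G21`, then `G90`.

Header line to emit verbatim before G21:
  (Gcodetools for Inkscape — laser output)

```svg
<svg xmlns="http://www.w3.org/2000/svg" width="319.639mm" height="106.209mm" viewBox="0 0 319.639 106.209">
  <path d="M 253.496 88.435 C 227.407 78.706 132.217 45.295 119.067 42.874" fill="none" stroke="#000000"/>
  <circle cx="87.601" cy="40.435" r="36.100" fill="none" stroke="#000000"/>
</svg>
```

1 u = 1 mm; y_m = 106.209 − y.

[1] `<path>` cubic bezier, #000000→engrave S295 F3095: (253.496,17.774) → (223.334,28.657) → (181.429,43.295) → (141.950,56.563) → (119.067,63.335)

[2] `<circle>` circle, #000000→engrave S295 F3095: (123.701,65.774) → (113.128,91.301) → (87.601,101.874) → (62.074,91.301) → (51.501,65.774) → (62.074,40.247) → (87.601,29.674) → (113.128,40.247) → (123.701,65.774) (closed)

(Gcodetools for Inkscape — laser output)
G21
G90
G0 X253.496 Y17.774
M3 S295
G1 X223.334 Y28.657 F3095
G1 X181.429 Y43.295
G1 X141.950 Y56.563
G1 X119.067 Y63.335
M5
G0 X123.701 Y65.774
M3 S295
G1 X113.128 Y91.301 F3095
G1 X87.601 Y101.874
G1 X62.074 Y91.301
G1 X51.501 Y65.774
G1 X62.074 Y40.247
G1 X87.601 Y29.674
G1 X113.128 Y40.247
G1 X123.701 Y65.774
M5
G0 X0.000 Y0.000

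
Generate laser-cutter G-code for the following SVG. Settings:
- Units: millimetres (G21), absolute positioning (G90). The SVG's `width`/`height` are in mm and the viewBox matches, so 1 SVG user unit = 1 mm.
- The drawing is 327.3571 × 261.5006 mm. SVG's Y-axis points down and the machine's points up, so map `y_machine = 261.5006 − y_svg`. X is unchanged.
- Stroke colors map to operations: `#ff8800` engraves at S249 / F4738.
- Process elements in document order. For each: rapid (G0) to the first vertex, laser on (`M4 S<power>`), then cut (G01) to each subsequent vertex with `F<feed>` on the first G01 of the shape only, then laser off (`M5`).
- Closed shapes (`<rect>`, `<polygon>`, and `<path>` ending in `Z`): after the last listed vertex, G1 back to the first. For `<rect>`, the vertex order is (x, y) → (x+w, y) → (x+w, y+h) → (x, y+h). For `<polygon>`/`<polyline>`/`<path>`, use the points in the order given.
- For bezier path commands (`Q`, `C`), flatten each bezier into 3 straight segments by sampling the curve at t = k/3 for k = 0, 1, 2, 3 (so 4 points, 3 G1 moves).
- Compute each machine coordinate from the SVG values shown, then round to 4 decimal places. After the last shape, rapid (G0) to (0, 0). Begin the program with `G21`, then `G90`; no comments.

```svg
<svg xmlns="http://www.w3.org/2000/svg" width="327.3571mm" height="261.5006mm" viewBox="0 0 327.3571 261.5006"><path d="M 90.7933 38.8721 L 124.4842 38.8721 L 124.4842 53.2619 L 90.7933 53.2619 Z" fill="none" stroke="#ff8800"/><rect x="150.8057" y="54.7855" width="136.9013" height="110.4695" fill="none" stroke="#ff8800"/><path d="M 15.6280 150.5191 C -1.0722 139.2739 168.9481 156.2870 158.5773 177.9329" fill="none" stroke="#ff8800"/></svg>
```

G21
G90
G0 X90.7933 Y222.6285
M4 S249
G01 X124.4842 Y222.6285 F4738
G01 X124.4842 Y208.2387
G01 X90.7933 Y208.2387
G01 X90.7933 Y222.6285
M5
G0 X150.8057 Y206.7151
M4 S249
G01 X287.7070 Y206.7151 F4738
G01 X287.7070 Y96.2456
G01 X150.8057 Y96.2456
G01 X150.8057 Y206.7151
M5
G0 X15.6280 Y110.9815
M4 S249
G01 X47.5712 Y113.6823 F4738
G01 X122.4145 Y102.7943
G01 X158.5773 Y83.5677
M5
G0 X0.0000 Y0.0000

viewBox `0 0 327.3571 261.5006` with mm width/height → 1 unit = 1 mm. Flip: y_m = 261.5006 − y_svg.

**Shape 1** — `<path>` rectangle, stroke `#ff8800` → engrave (S249, F4738). Machine vertices: (90.7933,222.6285) → (124.4842,222.6285) → (124.4842,208.2387) → (90.7933,208.2387) → (90.7933,222.6285). Closed: final G1 returns to the first vertex.

**Shape 2** — `<rect>` rectangle, stroke `#ff8800` → engrave (S249, F4738). Machine vertices: (150.8057,206.7151) → (287.7070,206.7151) → (287.7070,96.2456) → (150.8057,96.2456) → (150.8057,206.7151). Closed: final G1 returns to the first vertex.

**Shape 3** — `<path>` cubic bezier, stroke `#ff8800` → engrave (S249, F4738). Control points (SVG): P0=(15.6280,150.5191), P1=(-1.0722,139.2739), P2=(168.9481,156.2870), P3=(158.5773,177.9329); sampled at t=k/3. Machine vertices: (15.6280,110.9815) → (47.5712,113.6823) → (122.4145,102.7943) → (158.5773,83.5677). Open path.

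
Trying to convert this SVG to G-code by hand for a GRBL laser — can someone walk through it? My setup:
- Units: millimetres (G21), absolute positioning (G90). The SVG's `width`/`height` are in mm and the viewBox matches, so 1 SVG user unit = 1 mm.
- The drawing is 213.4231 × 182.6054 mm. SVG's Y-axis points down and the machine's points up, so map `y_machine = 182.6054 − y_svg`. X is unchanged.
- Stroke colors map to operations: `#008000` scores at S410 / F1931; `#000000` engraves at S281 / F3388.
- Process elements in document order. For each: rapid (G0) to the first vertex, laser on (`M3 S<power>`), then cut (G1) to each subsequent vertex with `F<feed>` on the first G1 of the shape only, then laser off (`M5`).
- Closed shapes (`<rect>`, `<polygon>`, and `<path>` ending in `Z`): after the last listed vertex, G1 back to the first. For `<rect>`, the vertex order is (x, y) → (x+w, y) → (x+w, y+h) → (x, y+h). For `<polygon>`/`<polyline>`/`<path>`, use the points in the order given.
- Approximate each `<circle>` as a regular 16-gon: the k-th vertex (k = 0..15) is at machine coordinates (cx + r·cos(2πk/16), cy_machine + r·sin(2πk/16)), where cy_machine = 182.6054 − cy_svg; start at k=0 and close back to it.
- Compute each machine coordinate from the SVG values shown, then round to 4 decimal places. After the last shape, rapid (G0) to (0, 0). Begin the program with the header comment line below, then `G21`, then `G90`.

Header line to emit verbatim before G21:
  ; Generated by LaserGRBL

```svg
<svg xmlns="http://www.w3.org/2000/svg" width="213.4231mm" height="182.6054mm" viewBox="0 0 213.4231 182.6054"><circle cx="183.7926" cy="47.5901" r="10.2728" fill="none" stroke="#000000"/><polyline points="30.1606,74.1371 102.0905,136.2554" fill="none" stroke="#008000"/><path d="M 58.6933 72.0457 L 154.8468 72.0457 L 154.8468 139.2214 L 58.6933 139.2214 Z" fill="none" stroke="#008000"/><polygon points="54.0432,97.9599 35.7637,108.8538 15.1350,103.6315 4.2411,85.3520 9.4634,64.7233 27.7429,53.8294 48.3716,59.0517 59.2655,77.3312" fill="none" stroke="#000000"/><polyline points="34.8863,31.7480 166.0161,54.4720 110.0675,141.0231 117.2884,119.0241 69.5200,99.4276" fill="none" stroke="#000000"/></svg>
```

; Generated by LaserGRBL
G21
G90
G0 X194.0654 Y135.0153
M3 S281
G1 X193.2834 Y138.9465 F3388
G1 X191.0566 Y142.2793
G1 X187.7238 Y144.5061
G1 X183.7926 Y145.2881
G1 X179.8614 Y144.5061
G1 X176.5286 Y142.2793
G1 X174.3018 Y138.9465
G1 X173.5198 Y135.0153
G1 X174.3018 Y131.0841
G1 X176.5286 Y127.7513
G1 X179.8614 Y125.5245
G1 X183.7926 Y124.7425
G1 X187.7238 Y125.5245
G1 X191.0566 Y127.7513
G1 X193.2834 Y131.0841
G1 X194.0654 Y135.0153
M5
G0 X30.1606 Y108.4683
M3 S410
G1 X102.0905 Y46.3500 F1931
M5
G0 X58.6933 Y110.5597
M3 S410
G1 X154.8468 Y110.5597 F1931
G1 X154.8468 Y43.3840
G1 X58.6933 Y43.3840
G1 X58.6933 Y110.5597
M5
G0 X54.0432 Y84.6455
M3 S281
G1 X35.7637 Y73.7516 F3388
G1 X15.1350 Y78.9739
G1 X4.2411 Y97.2534
G1 X9.4634 Y117.8821
G1 X27.7429 Y128.7760
G1 X48.3716 Y123.5537
G1 X59.2655 Y105.2742
G1 X54.0432 Y84.6455
M5
G0 X34.8863 Y150.8574
M3 S281
G1 X166.0161 Y128.1334 F3388
G1 X110.0675 Y41.5823
G1 X117.2884 Y63.5813
G1 X69.5200 Y83.1778
M5
G0 X0.0000 Y0.0000

1 u = 1 mm; y_m = 182.6054 − y.

[1] `<circle>` circle, #000000→engrave S281 F3388: (194.0654,135.0153) → (193.2834,138.9465) → (191.0566,142.2793) → (187.7238,144.5061) → (183.7926,145.2881) → (179.8614,144.5061) → (176.5286,142.2793) → (174.3018,138.9465) → (173.5198,135.0153) → (174.3018,131.0841) → (176.5286,127.7513) → (179.8614,125.5245) → (183.7926,124.7425) → (187.7238,125.5245) → (191.0566,127.7513) → (193.2834,131.0841) → (194.0654,135.0153) (closed)

[2] `<polyline>` line segment, #008000→score S410 F1931: (30.1606,108.4683) → (102.0905,46.3500)

[3] `<path>` rectangle, #008000→score S410 F1931: (58.6933,110.5597) → (154.8468,110.5597) → (154.8468,43.3840) → (58.6933,43.3840) → (58.6933,110.5597) (closed)

[4] `<polygon>` regular polygon, #000000→engrave S281 F3388: (54.0432,84.6455) → (35.7637,73.7516) → (15.1350,78.9739) → (4.2411,97.2534) → (9.4634,117.8821) → (27.7429,128.7760) → (48.3716,123.5537) → (59.2655,105.2742) → (54.0432,84.6455) (closed)

[5] `<polyline>` open polyline, #000000→engrave S281 F3388: (34.8863,150.8574) → (166.0161,128.1334) → (110.0675,41.5823) → (117.2884,63.5813) → (69.5200,83.1778)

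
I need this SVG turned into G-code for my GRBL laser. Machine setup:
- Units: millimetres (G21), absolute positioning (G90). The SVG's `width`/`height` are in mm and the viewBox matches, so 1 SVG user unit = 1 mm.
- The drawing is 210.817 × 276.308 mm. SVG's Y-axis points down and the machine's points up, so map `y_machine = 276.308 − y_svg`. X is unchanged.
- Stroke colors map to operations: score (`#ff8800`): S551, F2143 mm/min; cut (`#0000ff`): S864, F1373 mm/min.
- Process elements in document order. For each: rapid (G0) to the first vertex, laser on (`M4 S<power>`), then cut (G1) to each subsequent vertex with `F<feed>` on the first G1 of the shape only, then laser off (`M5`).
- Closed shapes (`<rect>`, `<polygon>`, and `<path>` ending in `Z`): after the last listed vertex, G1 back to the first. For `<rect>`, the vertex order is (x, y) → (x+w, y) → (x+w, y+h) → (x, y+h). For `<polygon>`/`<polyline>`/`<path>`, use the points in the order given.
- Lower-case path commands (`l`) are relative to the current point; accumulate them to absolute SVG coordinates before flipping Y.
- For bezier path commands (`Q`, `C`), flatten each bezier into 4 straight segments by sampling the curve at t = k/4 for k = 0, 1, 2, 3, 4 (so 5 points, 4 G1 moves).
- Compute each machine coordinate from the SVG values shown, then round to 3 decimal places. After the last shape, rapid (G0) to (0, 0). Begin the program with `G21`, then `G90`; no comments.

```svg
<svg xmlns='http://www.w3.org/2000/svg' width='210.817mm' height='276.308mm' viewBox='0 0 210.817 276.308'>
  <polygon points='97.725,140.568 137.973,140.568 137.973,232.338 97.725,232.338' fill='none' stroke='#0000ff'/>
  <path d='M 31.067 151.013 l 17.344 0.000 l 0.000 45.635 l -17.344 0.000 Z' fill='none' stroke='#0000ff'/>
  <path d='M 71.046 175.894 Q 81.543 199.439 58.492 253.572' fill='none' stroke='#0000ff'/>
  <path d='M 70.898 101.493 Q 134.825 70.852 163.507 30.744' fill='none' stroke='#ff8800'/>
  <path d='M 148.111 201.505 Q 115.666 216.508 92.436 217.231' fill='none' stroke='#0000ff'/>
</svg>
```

1 u = 1 mm; y_m = 276.308 − y.

[1] `<polygon>` rectangle, #0000ff→cut S864 F1373: (97.725,135.740) → (137.973,135.740) → (137.973,43.970) → (97.725,43.970) → (97.725,135.740) (closed)

[2] `<path>` rectangle, #0000ff→cut S864 F1373: (31.067,125.295) → (48.411,125.295) → (48.411,79.660) → (31.067,79.660) → (31.067,125.295) (closed)

[3] `<path>` quadratic bezier, #0000ff→cut S864 F1373: (71.046,100.414) → (74.198,86.730) → (73.156,69.222) → (67.921,47.891) → (58.492,22.736)

[4] `<path>` quadratic bezier, #ff8800→score S551 F2143: (70.898,174.815) → (100.659,190.727) → (126.014,207.823) → (146.963,226.102) → (163.507,245.564)

[5] `<path>` quadratic bezier, #0000ff→cut S864 F1373: (148.111,74.803) → (132.464,68.194) → (117.970,63.370) → (104.627,60.331) → (92.436,59.077)

G21
G90
G0 X97.725 Y135.740
M4 S864
G1 X137.973 Y135.740 F1373
G1 X137.973 Y43.970
G1 X97.725 Y43.970
G1 X97.725 Y135.740
M5
G0 X31.067 Y125.295
M4 S864
G1 X48.411 Y125.295 F1373
G1 X48.411 Y79.660
G1 X31.067 Y79.660
G1 X31.067 Y125.295
M5
G0 X71.046 Y100.414
M4 S864
G1 X74.198 Y86.730 F1373
G1 X73.156 Y69.222
G1 X67.921 Y47.891
G1 X58.492 Y22.736
M5
G0 X70.898 Y174.815
M4 S551
G1 X100.659 Y190.727 F2143
G1 X126.014 Y207.823
G1 X146.963 Y226.102
G1 X163.507 Y245.564
M5
G0 X148.111 Y74.803
M4 S864
G1 X132.464 Y68.194 F1373
G1 X117.970 Y63.370
G1 X104.627 Y60.331
G1 X92.436 Y59.077
M5
G0 X0.000 Y0.000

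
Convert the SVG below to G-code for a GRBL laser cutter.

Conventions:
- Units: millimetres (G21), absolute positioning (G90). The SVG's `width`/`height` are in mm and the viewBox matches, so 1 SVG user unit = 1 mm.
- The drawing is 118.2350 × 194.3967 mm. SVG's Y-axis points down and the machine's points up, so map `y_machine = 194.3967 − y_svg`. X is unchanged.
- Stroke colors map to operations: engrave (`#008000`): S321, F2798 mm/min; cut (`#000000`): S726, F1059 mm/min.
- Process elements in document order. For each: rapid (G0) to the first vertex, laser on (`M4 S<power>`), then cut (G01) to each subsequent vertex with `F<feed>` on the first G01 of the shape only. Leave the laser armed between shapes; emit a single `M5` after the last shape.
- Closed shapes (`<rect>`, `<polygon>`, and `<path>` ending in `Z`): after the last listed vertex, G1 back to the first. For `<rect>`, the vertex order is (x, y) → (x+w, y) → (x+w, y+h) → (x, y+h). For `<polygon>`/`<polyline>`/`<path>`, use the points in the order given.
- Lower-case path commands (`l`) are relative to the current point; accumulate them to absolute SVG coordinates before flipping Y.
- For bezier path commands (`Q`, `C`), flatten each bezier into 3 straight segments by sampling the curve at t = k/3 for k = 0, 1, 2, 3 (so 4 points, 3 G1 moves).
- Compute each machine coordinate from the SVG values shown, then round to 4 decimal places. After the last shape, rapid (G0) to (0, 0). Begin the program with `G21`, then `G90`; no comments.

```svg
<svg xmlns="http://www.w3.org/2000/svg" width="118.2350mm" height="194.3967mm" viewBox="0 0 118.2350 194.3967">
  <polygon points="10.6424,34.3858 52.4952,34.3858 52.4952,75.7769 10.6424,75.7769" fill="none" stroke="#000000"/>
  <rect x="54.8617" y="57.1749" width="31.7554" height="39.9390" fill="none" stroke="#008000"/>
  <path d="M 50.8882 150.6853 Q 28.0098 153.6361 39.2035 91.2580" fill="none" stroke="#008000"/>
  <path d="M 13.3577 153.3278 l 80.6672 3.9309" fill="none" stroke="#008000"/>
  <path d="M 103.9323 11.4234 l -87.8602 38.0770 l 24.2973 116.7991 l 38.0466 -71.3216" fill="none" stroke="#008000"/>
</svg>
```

viewBox `0 0 118.2350 194.3967` with mm width/height → 1 unit = 1 mm. Flip: y_m = 194.3967 − y_svg.

**Shape 1** — `<polygon>` rectangle, stroke `#000000` → cut (S726, F1059). Machine vertices: (10.6424,160.0109) → (52.4952,160.0109) → (52.4952,118.6198) → (10.6424,118.6198) → (10.6424,160.0109). Closed: final G1 returns to the first vertex.

**Shape 2** — `<rect>` rectangle, stroke `#008000` → engrave (S321, F2798). Machine vertices: (54.8617,137.2218) → (86.6171,137.2218) → (86.6171,97.2828) → (54.8617,97.2828) → (54.8617,137.2218). Closed: final G1 returns to the first vertex.

**Shape 3** — `<path>` quadratic bezier, stroke `#008000` → engrave (S321, F2798). Control points (SVG): P0=(50.8882,150.6853), P1=(28.0098,153.6361), P2=(39.2035,91.2580); sampled at t=k/3. Machine vertices: (50.8882,43.7114) → (39.4217,49.0030) → (35.5268,68.8121) → (39.2035,103.1387). Open path.

**Shape 4** — `<path>` line segment, stroke `#008000` → engrave (S321, F2798). Machine vertices: (13.3577,41.0689) → (94.0249,37.1380). Open path.

**Shape 5** — `<path>` open polyline, stroke `#008000` → engrave (S321, F2798). Machine vertices: (103.9323,182.9733) → (16.0721,144.8963) → (40.3694,28.0972) → (78.4160,99.4188). Open path.

G21
G90
G0 X10.6424 Y160.0109
M4 S726
G01 X52.4952 Y160.0109 F1059
G01 X52.4952 Y118.6198
G01 X10.6424 Y118.6198
G01 X10.6424 Y160.0109
G0 X54.8617 Y137.2218
M4 S321
G01 X86.6171 Y137.2218 F2798
G01 X86.6171 Y97.2828
G01 X54.8617 Y97.2828
G01 X54.8617 Y137.2218
G0 X50.8882 Y43.7114
M4 S321
G01 X39.4217 Y49.0030 F2798
G01 X35.5268 Y68.8121
G01 X39.2035 Y103.1387
G0 X13.3577 Y41.0689
M4 S321
G01 X94.0249 Y37.1380 F2798
G0 X103.9323 Y182.9733
M4 S321
G01 X16.0721 Y144.8963 F2798
G01 X40.3694 Y28.0972
G01 X78.4160 Y99.4188
M5
G0 X0.0000 Y0.0000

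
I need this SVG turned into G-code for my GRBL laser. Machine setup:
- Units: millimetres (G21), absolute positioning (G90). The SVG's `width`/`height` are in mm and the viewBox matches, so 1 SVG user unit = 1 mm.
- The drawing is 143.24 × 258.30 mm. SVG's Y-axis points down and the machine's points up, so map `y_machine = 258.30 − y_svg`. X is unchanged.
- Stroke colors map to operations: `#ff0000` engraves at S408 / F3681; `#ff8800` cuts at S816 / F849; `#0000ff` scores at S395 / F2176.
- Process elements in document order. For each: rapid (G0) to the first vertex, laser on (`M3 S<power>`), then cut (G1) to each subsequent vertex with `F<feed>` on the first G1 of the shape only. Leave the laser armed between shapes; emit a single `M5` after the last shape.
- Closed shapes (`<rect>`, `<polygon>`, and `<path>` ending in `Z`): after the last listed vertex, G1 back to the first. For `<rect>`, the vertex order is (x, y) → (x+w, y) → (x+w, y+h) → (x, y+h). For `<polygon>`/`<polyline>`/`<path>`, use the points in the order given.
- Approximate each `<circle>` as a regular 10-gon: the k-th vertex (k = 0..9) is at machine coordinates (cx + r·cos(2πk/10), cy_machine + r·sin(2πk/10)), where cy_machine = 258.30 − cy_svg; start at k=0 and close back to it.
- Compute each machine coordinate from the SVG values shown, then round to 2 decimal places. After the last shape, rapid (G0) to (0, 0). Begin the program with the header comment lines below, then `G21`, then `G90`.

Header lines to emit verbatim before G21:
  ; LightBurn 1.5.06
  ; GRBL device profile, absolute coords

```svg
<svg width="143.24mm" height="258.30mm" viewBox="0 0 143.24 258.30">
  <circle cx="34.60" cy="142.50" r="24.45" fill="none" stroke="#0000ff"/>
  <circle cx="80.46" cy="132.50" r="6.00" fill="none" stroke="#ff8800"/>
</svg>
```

viewBox `0 0 143.24 258.30` with mm width/height → 1 unit = 1 mm. Flip: y_m = 258.30 − y_svg.

**Shape 1** — `<circle>` circle, stroke `#0000ff` → score (S395, F2176). Machine vertices: (59.05,115.80) → (54.38,130.17) → (42.16,139.05) → (27.04,139.05) → (14.82,130.17) → (10.15,115.80) → (14.82,101.43) → (27.04,92.55) → (42.16,92.55) → (54.38,101.43) → (59.05,115.80). Closed: final G1 returns to the first vertex.

**Shape 2** — `<circle>` circle, stroke `#ff8800` → cut (S816, F849). Machine vertices: (86.46,125.80) → (85.31,129.33) → (82.31,131.51) → (78.61,131.51) → (75.61,129.33) → (74.46,125.80) → (75.61,122.27) → (78.61,120.09) → (82.31,120.09) → (85.31,122.27) → (86.46,125.80). Closed: final G1 returns to the first vertex.

; LightBurn 1.5.06
; GRBL device profile, absolute coords
G21
G90
G0 X59.05 Y115.80
M3 S395
G1 X54.38 Y130.17 F2176
G1 X42.16 Y139.05
G1 X27.04 Y139.05
G1 X14.82 Y130.17
G1 X10.15 Y115.80
G1 X14.82 Y101.43
G1 X27.04 Y92.55
G1 X42.16 Y92.55
G1 X54.38 Y101.43
G1 X59.05 Y115.80
G0 X86.46 Y125.80
M3 S816
G1 X85.31 Y129.33 F849
G1 X82.31 Y131.51
G1 X78.61 Y131.51
G1 X75.61 Y129.33
G1 X74.46 Y125.80
G1 X75.61 Y122.27
G1 X78.61 Y120.09
G1 X82.31 Y120.09
G1 X85.31 Y122.27
G1 X86.46 Y125.80
M5
G0 X0.00 Y0.00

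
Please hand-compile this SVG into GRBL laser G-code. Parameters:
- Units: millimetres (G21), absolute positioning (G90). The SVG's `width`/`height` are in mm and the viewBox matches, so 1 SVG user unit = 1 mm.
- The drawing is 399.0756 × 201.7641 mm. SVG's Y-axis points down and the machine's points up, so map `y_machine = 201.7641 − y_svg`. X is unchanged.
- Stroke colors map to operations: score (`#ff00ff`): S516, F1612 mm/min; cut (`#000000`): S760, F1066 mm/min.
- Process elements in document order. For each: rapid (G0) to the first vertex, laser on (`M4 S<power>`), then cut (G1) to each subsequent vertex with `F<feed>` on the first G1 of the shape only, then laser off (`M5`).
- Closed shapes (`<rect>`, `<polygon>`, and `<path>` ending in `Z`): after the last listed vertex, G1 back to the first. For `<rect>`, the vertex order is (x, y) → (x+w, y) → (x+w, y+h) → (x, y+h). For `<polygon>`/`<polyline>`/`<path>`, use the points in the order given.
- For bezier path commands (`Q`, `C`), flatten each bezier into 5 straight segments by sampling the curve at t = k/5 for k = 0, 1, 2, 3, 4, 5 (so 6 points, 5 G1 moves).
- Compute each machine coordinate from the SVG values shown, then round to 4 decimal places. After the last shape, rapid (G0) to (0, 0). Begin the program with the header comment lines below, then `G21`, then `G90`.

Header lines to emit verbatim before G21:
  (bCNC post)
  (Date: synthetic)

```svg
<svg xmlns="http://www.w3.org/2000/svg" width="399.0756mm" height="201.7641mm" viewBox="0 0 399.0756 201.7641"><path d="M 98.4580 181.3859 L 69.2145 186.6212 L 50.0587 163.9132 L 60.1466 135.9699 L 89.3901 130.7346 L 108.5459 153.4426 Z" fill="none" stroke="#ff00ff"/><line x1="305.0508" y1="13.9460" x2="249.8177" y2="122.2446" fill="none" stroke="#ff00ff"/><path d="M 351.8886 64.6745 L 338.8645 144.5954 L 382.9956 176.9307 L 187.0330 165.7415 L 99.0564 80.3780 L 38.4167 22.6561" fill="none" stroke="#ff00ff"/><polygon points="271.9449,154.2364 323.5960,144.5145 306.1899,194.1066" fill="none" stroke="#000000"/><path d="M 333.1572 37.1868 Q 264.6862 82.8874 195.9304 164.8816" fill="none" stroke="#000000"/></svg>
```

Since the viewBox matches the mm dimensions, user units are millimetres directly. The only transform is the Y-flip y_m = 201.7641 − y_svg.

Shape 1 is a regular polygon drawn with `<path>`. Its stroke #ff00ff means score at S516, F1612. After flipping Y the toolpath is (98.4580,20.3782) → (69.2145,15.1429) → (50.0587,37.8509) → (60.1466,65.7942) → (89.3901,71.0295) → (108.5459,48.3215) → (98.4580,20.3782), returning to the start.

Shape 2 is a line segment drawn with `<line>`. Its stroke #ff00ff means score at S516, F1612. After flipping Y the toolpath is (305.0508,187.8181) → (249.8177,79.5195).

Shape 3 is a open polyline drawn with `<path>`. Its stroke #ff00ff means score at S516, F1612. After flipping Y the toolpath is (351.8886,137.0896) → (338.8645,57.1687) → (382.9956,24.8334) → (187.0330,36.0226) → (99.0564,121.3861) → (38.4167,179.1080).

Shape 4 is a regular polygon drawn with `<polygon>`. Its stroke #000000 means cut at S760, F1066. After flipping Y the toolpath is (271.9449,47.5277) → (323.5960,57.2496) → (306.1899,7.6575) → (271.9449,47.5277), returning to the start.

Shape 5 is a quadratic bezier drawn with `<path>`. Its stroke #000000 means cut at S760, F1066. After flipping Y the toolpath is (333.1572,164.5773) → (305.7574,144.8453) → (278.3348,122.2098) → (250.8895,96.6709) → (223.4213,68.2284) → (195.9304,36.8825).

(bCNC post)
(Date: synthetic)
G21
G90
G0 X98.4580 Y20.3782
M4 S516
G1 X69.2145 Y15.1429 F1612
G1 X50.0587 Y37.8509
G1 X60.1466 Y65.7942
G1 X89.3901 Y71.0295
G1 X108.5459 Y48.3215
G1 X98.4580 Y20.3782
M5
G0 X305.0508 Y187.8181
M4 S516
G1 X249.8177 Y79.5195 F1612
M5
G0 X351.8886 Y137.0896
M4 S516
G1 X338.8645 Y57.1687 F1612
G1 X382.9956 Y24.8334
G1 X187.0330 Y36.0226
G1 X99.0564 Y121.3861
G1 X38.4167 Y179.1080
M5
G0 X271.9449 Y47.5277
M4 S760
G1 X323.5960 Y57.2496 F1066
G1 X306.1899 Y7.6575
G1 X271.9449 Y47.5277
M5
G0 X333.1572 Y164.5773
M4 S760
G1 X305.7574 Y144.8453 F1066
G1 X278.3348 Y122.2098
G1 X250.8895 Y96.6709
G1 X223.4213 Y68.2284
G1 X195.9304 Y36.8825
M5
G0 X0.0000 Y0.0000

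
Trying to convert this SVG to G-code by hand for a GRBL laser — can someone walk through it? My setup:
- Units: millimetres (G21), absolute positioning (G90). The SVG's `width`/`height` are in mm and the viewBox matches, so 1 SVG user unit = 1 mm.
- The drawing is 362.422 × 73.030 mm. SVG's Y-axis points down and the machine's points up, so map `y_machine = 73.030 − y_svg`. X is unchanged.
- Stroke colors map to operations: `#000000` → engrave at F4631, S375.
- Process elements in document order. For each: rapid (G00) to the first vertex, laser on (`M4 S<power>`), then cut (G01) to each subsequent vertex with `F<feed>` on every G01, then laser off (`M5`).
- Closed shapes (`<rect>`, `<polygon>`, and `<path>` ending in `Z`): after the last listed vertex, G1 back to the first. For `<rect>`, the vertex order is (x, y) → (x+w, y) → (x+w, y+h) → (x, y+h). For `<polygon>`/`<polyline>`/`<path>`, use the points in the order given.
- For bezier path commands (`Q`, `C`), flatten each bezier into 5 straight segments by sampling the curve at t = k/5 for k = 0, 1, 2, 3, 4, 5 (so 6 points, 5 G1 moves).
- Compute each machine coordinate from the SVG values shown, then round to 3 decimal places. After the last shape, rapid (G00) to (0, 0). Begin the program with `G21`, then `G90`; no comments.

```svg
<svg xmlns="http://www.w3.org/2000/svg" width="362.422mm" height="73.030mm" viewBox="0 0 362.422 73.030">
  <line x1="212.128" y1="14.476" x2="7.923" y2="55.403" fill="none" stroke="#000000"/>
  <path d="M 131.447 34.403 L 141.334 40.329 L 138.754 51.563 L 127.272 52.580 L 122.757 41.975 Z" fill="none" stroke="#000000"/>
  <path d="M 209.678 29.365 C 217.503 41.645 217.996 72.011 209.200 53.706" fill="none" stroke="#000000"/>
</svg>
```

G21
G90
G00 X212.128 Y58.554
M4 S375
G01 X7.923 Y17.627 F4631
M5
G00 X131.447 Y38.627
M4 S375
G01 X141.334 Y32.701 F4631
G01 X138.754 Y21.467 F4631
G01 X127.272 Y20.450 F4631
G01 X122.757 Y31.055 F4631
G01 X131.447 Y38.627 F4631
M5
G00 X209.678 Y43.665
M4 S375
G01 X213.478 Y34.661 F4631
G01 X215.423 Y24.520 F4631
G01 X215.422 Y16.448 F4631
G01 X213.379 Y13.647 F4631
G01 X209.200 Y19.324 F4631
M5
G00 X0.000 Y0.000

viewBox `0 0 362.422 73.030` with mm width/height → 1 unit = 1 mm. Flip: y_m = 73.030 − y_svg.

**Shape 1** — `<line>` line segment, stroke `#000000` → engrave (S375, F4631). Machine vertices: (212.128,58.554) → (7.923,17.627). Open path.

**Shape 2** — `<path>` regular polygon, stroke `#000000` → engrave (S375, F4631). Machine vertices: (131.447,38.627) → (141.334,32.701) → (138.754,21.467) → (127.272,20.450) → (122.757,31.055) → (131.447,38.627). Closed: final G1 returns to the first vertex.

**Shape 3** — `<path>` cubic bezier, stroke `#000000` → engrave (S375, F4631). Control points (SVG): P0=(209.678,29.365), P1=(217.503,41.645), P2=(217.996,72.011), P3=(209.200,53.706); sampled at t=k/5. Machine vertices: (209.678,43.665) → (213.478,34.661) → (215.423,24.520) → (215.422,16.448) → (213.379,13.647) → (209.200,19.324). Open path.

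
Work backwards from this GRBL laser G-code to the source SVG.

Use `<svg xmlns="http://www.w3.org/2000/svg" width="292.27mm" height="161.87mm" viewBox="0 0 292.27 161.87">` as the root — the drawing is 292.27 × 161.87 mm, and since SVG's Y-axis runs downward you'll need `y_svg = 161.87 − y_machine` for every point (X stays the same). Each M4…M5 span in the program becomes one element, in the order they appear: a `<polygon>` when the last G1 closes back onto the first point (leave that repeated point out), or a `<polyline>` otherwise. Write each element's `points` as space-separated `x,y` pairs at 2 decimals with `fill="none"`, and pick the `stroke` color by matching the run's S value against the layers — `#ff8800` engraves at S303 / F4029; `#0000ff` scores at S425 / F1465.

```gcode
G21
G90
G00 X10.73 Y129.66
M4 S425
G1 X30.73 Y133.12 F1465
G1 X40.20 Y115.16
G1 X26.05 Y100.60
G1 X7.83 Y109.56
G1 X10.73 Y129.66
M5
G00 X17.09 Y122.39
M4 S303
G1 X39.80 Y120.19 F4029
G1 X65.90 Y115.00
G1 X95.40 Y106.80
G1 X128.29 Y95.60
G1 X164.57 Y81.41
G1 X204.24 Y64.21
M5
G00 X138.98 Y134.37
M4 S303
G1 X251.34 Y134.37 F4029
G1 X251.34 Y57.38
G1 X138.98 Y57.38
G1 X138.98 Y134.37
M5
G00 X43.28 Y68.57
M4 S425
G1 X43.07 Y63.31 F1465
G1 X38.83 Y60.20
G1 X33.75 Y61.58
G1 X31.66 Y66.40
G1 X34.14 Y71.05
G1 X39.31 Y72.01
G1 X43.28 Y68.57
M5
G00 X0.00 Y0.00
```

Machine Y-up, SVG Y-down with viewBox height 161.87, so y_svg = 161.87 − y_machine; X carries over.

Run 1: S425 ⇒ score layer `#0000ff`. The run returns to its start, so emit a `<polygon>` with points (Y-flipped): 10.73,32.21 30.73,28.75 40.20,46.71 26.05,61.27 7.83,52.31.

Run 2: power S303 maps to stroke `#ff8800` (engrave). The run is open, so emit a `<polyline>` with points (Y-flipped): 17.09,39.48 39.80,41.68 65.90,46.87 95.40,55.07 128.29,66.27 164.57,80.46 204.24,97.66.

Run 3: power S303 maps to stroke `#ff8800` (engrave). The run returns to its start, so emit a `<polygon>` with points (Y-flipped): 138.98,27.50 251.34,27.50 251.34,104.49 138.98,104.49.

Run 4: power S425 maps to stroke `#0000ff` (score). The run returns to its start, so emit a `<polygon>` with points (Y-flipped): 43.28,93.30 43.07,98.56 38.83,101.67 33.75,100.29 31.66,95.47 34.14,90.82 39.31,89.86.

<svg xmlns="http://www.w3.org/2000/svg" width="292.27mm" height="161.87mm" viewBox="0 0 292.27 161.87">
  <polygon points="10.73,32.21 30.73,28.75 40.20,46.71 26.05,61.27 7.83,52.31" fill="none" stroke="#0000ff"/>
  <polyline points="17.09,39.48 39.80,41.68 65.90,46.87 95.40,55.07 128.29,66.27 164.57,80.46 204.24,97.66" fill="none" stroke="#ff8800"/>
  <polygon points="138.98,27.50 251.34,27.50 251.34,104.49 138.98,104.49" fill="none" stroke="#ff8800"/>
  <polygon points="43.28,93.30 43.07,98.56 38.83,101.67 33.75,100.29 31.66,95.47 34.14,90.82 39.31,89.86" fill="none" stroke="#0000ff"/>
</svg>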